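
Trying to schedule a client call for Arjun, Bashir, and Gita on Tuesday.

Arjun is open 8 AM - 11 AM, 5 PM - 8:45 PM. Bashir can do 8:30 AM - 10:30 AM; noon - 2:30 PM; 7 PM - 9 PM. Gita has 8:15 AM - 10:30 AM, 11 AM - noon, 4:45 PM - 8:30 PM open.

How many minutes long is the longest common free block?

120

Arjun ∩ Bashir: 08:30-10:30, 19:00-20:45.
Arjun ∩ Bashir ∩ Gita: 08:30-10:30, 19:00-20:30.
Those are the intersection windows.
The longest is 08:30-10:30 at 120 minutes.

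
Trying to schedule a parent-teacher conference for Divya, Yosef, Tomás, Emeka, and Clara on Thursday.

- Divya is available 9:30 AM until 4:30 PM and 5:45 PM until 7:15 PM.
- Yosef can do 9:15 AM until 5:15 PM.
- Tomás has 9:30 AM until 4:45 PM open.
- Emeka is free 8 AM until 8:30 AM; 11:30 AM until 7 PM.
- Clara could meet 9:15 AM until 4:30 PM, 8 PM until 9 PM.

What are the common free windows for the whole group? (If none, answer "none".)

Divya ∩ Yosef: 09:30-16:30.
Divya ∩ Yosef ∩ Tomás: 09:30-16:30.
Divya ∩ Yosef ∩ Tomás ∩ Emeka: 11:30-16:30.
Divya ∩ Yosef ∩ Tomás ∩ Emeka ∩ Clara: 11:30-16:30.

11:30-16:30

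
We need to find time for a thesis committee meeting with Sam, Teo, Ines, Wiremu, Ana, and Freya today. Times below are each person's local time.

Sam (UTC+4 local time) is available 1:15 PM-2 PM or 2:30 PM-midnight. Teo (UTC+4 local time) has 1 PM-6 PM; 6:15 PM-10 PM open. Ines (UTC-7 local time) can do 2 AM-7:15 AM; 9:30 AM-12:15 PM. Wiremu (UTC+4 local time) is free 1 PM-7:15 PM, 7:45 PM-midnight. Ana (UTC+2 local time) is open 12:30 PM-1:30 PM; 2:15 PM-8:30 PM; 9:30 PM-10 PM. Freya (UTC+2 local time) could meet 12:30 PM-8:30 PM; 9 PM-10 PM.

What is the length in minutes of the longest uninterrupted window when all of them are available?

105

Sam in UTC: 09:15-10:00, 10:30-20:00 (subtract 4h to convert from UTC+4).
Teo in UTC: 09:00-14:00, 14:15-18:00 (subtract 4h to convert from UTC+4).
Ines in UTC: 09:00-14:15, 16:30-19:15 (add 7h to convert from UTC-7).
Wiremu in UTC: 09:00-15:15, 15:45-20:00 (subtract 4h to convert from UTC+4).
Ana in UTC: 10:30-11:30, 12:15-18:30, 19:30-20:00 (subtract 2h to convert from UTC+2).
Freya in UTC: 10:30-18:30, 19:00-20:00 (subtract 2h to convert from UTC+2).
Sam ∩ Teo: 09:15-10:00, 10:30-14:00, 14:15-18:00.
Sam ∩ Teo ∩ Ines: 09:15-10:00, 10:30-14:00, 16:30-18:00.
Sam ∩ Teo ∩ Ines ∩ Wiremu: 09:15-10:00, 10:30-14:00, 16:30-18:00.
Sam ∩ Teo ∩ Ines ∩ Wiremu ∩ Ana: 10:30-11:30, 12:15-14:00, 16:30-18:00.
Sam ∩ Teo ∩ Ines ∩ Wiremu ∩ Ana ∩ Freya: 10:30-11:30, 12:15-14:00, 16:30-18:00.
Those are the intersection windows.
The longest is 12:15-14:00 at 105 minutes.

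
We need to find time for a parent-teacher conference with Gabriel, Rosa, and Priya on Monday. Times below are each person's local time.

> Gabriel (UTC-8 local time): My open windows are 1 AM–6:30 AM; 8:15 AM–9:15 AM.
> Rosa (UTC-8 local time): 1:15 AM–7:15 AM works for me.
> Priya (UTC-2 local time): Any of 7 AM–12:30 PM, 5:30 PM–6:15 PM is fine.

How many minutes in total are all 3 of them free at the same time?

315

Gabriel in UTC: 09:00-14:30, 16:15-17:15 (add 8h to convert from UTC-8).
Rosa in UTC: 09:15-15:15 (add 8h to convert from UTC-8).
Priya in UTC: 09:00-14:30, 19:30-20:15 (add 2h to convert from UTC-2).
Gabriel ∩ Rosa: 09:15-14:30.
Gabriel ∩ Rosa ∩ Priya: 09:15-14:30.
That's a single block of 315 minutes.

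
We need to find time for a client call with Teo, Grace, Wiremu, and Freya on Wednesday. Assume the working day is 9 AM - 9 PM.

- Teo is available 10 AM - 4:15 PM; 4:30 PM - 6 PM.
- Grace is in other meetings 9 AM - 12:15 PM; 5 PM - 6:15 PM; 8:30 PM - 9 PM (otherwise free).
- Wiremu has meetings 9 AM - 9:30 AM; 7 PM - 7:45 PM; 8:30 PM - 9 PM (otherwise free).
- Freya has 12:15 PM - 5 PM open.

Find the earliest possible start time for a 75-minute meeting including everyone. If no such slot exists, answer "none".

12:15

Teo free: 10:00-16:15, 16:30-18:00.
Grace free: 12:15-17:00, 18:15-20:30 (invert busy blocks within the working day).
Wiremu free: 09:30-19:00, 19:45-20:30 (invert busy blocks within the working day).
Freya free: 12:15-17:00.
Teo ∩ Grace: 12:15-16:15, 16:30-17:00.
Teo ∩ Grace ∩ Wiremu: 12:15-16:15, 16:30-17:00.
Teo ∩ Grace ∩ Wiremu ∩ Freya: 12:15-16:15, 16:30-17:00.
So the common availability across everyone is 12:15-16:15, 16:30-17:00.
The first common window of at least 75 minutes is 12:15-16:15, so the earliest start is 12:15.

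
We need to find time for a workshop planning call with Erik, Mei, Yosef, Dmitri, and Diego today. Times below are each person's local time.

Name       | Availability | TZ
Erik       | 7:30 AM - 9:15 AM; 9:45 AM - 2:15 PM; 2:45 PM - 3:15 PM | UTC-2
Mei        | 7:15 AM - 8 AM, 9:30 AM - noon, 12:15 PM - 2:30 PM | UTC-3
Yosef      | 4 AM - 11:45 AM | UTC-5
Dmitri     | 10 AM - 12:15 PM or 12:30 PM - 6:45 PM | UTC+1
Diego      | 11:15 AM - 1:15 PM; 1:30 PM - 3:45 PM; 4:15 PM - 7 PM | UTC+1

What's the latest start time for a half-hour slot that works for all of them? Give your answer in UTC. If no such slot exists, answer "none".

15:45

Erik in UTC: 09:30-11:15, 11:45-16:15, 16:45-17:15 (add 2h to convert from UTC-2).
Mei in UTC: 10:15-11:00, 12:30-15:00, 15:15-17:30 (add 3h to convert from UTC-3).
Yosef in UTC: 09:00-16:45 (add 5h to convert from UTC-5).
Dmitri in UTC: 09:00-11:15, 11:30-17:45 (subtract 1h to convert from UTC+1).
Diego in UTC: 10:15-12:15, 12:30-14:45, 15:15-18:00 (subtract 1h to convert from UTC+1).
Erik ∩ Mei: 10:15-11:00, 12:30-15:00, 15:15-16:15, 16:45-17:15.
Erik ∩ Mei ∩ Yosef: 10:15-11:00, 12:30-15:00, 15:15-16:15.
Erik ∩ Mei ∩ Yosef ∩ Dmitri: 10:15-11:00, 12:30-15:00, 15:15-16:15.
Erik ∩ Mei ∩ Yosef ∩ Dmitri ∩ Diego: 10:15-11:00, 12:30-14:45, 15:15-16:15.
Those are the intersection windows.
The last common window of at least 30 minutes is 15:15-16:15; a 30-minute meeting can start as late as 15:45 and still end by 16:15.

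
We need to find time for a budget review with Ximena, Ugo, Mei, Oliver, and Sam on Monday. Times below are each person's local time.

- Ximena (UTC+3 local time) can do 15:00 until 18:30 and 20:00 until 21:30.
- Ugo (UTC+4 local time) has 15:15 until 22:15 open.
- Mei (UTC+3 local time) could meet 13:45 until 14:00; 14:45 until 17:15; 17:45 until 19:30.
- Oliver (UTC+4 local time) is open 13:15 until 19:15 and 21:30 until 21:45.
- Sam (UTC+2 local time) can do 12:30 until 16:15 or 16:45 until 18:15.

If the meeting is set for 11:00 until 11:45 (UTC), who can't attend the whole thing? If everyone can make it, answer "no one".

Mei, Ugo, Ximena

Ximena in UTC: 12:00-15:30, 17:00-18:30 (subtract 3h to convert from UTC+3).
Ugo in UTC: 11:15-18:15 (subtract 4h to convert from UTC+4).
Mei in UTC: 10:45-11:00, 11:45-14:15, 14:45-16:30 (subtract 3h to convert from UTC+3).
Oliver in UTC: 09:15-15:15, 17:30-17:45 (subtract 4h to convert from UTC+4).
Sam in UTC: 10:30-14:15, 14:45-16:15 (subtract 2h to convert from UTC+2).
Ximena: not fully free for 11:00-11:45. Ugo: not fully free for 11:00-11:45. Mei: not fully free for 11:00-11:45. Oliver: free for 11:00-11:45. Sam: free for 11:00-11:45.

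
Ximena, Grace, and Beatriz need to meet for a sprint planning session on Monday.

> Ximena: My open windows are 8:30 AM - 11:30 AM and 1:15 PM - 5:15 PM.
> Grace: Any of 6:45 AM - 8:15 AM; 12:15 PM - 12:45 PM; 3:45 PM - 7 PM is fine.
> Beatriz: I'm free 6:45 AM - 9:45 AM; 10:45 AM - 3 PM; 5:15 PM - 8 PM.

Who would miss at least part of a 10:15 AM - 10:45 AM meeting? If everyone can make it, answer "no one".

Beatriz, Grace

Ximena: free for 10:15-10:45. Grace: not fully free for 10:15-10:45. Beatriz: not fully free for 10:15-10:45.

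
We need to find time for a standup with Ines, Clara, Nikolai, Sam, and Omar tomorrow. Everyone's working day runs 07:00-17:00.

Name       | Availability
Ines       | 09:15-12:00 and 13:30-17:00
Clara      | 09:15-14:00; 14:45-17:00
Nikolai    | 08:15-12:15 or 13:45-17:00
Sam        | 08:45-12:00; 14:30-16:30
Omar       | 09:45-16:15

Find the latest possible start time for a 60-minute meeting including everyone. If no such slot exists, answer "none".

15:15

Ines ∩ Clara: 09:15-12:00, 13:30-14:00, 14:45-17:00.
Ines ∩ Clara ∩ Nikolai: 09:15-12:00, 13:45-14:00, 14:45-17:00.
Ines ∩ Clara ∩ Nikolai ∩ Sam: 09:15-12:00, 14:45-16:30.
Ines ∩ Clara ∩ Nikolai ∩ Sam ∩ Omar: 09:45-12:00, 14:45-16:15.
The last common window of at least 60 minutes is 14:45-16:15; a 60-minute meeting can start as late as 15:15 and still end by 16:15.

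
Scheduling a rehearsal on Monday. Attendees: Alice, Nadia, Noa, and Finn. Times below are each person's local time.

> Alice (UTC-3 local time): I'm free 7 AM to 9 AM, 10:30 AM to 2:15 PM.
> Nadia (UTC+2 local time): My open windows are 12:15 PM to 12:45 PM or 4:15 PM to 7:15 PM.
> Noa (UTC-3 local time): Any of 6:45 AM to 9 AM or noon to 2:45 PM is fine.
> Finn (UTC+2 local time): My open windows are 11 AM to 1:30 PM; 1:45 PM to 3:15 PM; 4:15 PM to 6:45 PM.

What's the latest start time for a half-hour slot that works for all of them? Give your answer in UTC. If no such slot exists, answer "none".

Alice in UTC: 10:00-12:00, 13:30-17:15 (add 3h to convert from UTC-3).
Nadia in UTC: 10:15-10:45, 14:15-17:15 (subtract 2h to convert from UTC+2).
Noa in UTC: 09:45-12:00, 15:00-17:45 (add 3h to convert from UTC-3).
Finn in UTC: 09:00-11:30, 11:45-13:15, 14:15-16:45 (subtract 2h to convert from UTC+2).
Alice ∩ Nadia: 10:15-10:45, 14:15-17:15.
Alice ∩ Nadia ∩ Noa: 10:15-10:45, 15:00-17:15.
Alice ∩ Nadia ∩ Noa ∩ Finn: 10:15-10:45, 15:00-16:45.
The last common window of at least 30 minutes is 15:00-16:45; a 30-minute meeting can start as late as 16:15 and still end by 16:45.

16:15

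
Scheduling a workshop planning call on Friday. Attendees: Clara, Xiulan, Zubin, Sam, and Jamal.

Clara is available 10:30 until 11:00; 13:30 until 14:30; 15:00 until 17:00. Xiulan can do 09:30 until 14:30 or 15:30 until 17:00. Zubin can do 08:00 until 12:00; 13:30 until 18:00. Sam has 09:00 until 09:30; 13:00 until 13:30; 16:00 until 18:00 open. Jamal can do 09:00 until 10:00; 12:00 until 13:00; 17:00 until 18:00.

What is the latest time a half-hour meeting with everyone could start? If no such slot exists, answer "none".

none

Clara ∩ Xiulan: 10:30-11:00, 13:30-14:30, 15:30-17:00.
Clara ∩ Xiulan ∩ Zubin: 10:30-11:00, 13:30-14:30, 15:30-17:00.
Clara ∩ Xiulan ∩ Zubin ∩ Sam: 16:00-17:00.
Clara ∩ Xiulan ∩ Zubin ∩ Sam ∩ Jamal: ∅.
There is no time when everyone is free.
No common window is at least 30 minutes long.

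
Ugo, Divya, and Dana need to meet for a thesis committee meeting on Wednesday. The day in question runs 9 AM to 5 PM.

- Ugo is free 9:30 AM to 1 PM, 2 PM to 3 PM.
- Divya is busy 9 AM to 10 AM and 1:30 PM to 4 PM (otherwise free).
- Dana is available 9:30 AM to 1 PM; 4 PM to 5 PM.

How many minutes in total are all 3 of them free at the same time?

Ugo free: 09:30-13:00, 14:00-15:00.
Divya free: 10:00-13:30, 16:00-17:00 (invert busy blocks within the working day).
Dana free: 09:30-13:00, 16:00-17:00.
Ugo ∩ Divya: 10:00-13:00.
Ugo ∩ Divya ∩ Dana: 10:00-13:00.
That's a single block of 180 minutes.

180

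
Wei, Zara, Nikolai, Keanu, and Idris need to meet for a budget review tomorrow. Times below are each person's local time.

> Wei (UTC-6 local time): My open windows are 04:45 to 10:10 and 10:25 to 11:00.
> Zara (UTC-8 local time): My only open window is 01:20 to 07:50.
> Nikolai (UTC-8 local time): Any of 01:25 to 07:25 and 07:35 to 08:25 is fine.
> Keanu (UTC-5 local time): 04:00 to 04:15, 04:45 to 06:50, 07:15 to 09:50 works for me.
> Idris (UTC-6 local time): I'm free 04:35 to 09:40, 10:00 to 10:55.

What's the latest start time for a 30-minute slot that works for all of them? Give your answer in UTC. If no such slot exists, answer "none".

14:20

Wei in UTC: 10:45-16:10, 16:25-17:00 (add 6h to convert from UTC-6).
Zara in UTC: 09:20-15:50 (add 8h to convert from UTC-8).
Nikolai in UTC: 09:25-15:25, 15:35-16:25 (add 8h to convert from UTC-8).
Keanu in UTC: 09:00-09:15, 09:45-11:50, 12:15-14:50 (add 5h to convert from UTC-5).
Idris in UTC: 10:35-15:40, 16:00-16:55 (add 6h to convert from UTC-6).
Wei ∩ Zara: 10:45-15:50.
Wei ∩ Zara ∩ Nikolai: 10:45-15:25, 15:35-15:50.
Wei ∩ Zara ∩ Nikolai ∩ Keanu: 10:45-11:50, 12:15-14:50.
Wei ∩ Zara ∩ Nikolai ∩ Keanu ∩ Idris: 10:45-11:50, 12:15-14:50.
So the common availability across everyone is 10:45-11:50, 12:15-14:50.
The last common window of at least 30 minutes is 12:15-14:50; a 30-minute meeting can start as late as 14:20 and still end by 14:50.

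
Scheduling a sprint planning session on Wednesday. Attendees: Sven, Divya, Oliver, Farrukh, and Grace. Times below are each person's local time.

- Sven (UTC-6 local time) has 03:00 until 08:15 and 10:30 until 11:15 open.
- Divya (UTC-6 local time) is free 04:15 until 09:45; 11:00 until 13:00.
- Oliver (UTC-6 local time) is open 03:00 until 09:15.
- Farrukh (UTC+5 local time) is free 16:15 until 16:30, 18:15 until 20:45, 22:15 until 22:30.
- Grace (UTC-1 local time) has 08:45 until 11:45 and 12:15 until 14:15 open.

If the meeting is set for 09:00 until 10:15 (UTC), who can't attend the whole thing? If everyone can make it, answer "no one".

Sven in UTC: 09:00-14:15, 16:30-17:15 (add 6h to convert from UTC-6).
Divya in UTC: 10:15-15:45, 17:00-19:00 (add 6h to convert from UTC-6).
Oliver in UTC: 09:00-15:15 (add 6h to convert from UTC-6).
Farrukh in UTC: 11:15-11:30, 13:15-15:45, 17:15-17:30 (subtract 5h to convert from UTC+5).
Grace in UTC: 09:45-12:45, 13:15-15:15 (add 1h to convert from UTC-1).
Sven: free for 09:00-10:15. Divya: not fully free for 09:00-10:15. Oliver: free for 09:00-10:15. Farrukh: not fully free for 09:00-10:15. Grace: not fully free for 09:00-10:15.

Divya, Farrukh, Grace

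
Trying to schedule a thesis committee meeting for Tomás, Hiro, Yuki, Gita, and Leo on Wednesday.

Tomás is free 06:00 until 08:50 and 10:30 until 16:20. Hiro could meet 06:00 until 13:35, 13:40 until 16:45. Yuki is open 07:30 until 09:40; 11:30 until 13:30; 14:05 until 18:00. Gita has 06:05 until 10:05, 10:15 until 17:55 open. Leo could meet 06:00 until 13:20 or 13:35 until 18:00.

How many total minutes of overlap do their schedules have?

Tomás ∩ Hiro: 06:00-08:50, 10:30-13:35, 13:40-16:20.
Tomás ∩ Hiro ∩ Yuki: 07:30-08:50, 11:30-13:30, 14:05-16:20.
Tomás ∩ Hiro ∩ Yuki ∩ Gita: 07:30-08:50, 11:30-13:30, 14:05-16:20.
Tomás ∩ Hiro ∩ Yuki ∩ Gita ∩ Leo: 07:30-08:50, 11:30-13:20, 14:05-16:20.
Summing the common windows: 80 + 110 + 135 = 325 minutes.

325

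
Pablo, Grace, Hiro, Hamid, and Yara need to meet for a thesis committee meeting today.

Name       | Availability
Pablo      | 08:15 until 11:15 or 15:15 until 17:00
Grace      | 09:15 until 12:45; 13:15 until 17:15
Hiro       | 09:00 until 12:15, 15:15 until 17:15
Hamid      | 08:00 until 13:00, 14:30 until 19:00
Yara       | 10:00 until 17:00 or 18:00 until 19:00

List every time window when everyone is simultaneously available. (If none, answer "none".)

Pablo ∩ Grace: 09:15-11:15, 15:15-17:00.
Pablo ∩ Grace ∩ Hiro: 09:15-11:15, 15:15-17:00.
Pablo ∩ Grace ∩ Hiro ∩ Hamid: 09:15-11:15, 15:15-17:00.
Pablo ∩ Grace ∩ Hiro ∩ Hamid ∩ Yara: 10:00-11:15, 15:15-17:00.

10:00-11:15, 15:15-17:00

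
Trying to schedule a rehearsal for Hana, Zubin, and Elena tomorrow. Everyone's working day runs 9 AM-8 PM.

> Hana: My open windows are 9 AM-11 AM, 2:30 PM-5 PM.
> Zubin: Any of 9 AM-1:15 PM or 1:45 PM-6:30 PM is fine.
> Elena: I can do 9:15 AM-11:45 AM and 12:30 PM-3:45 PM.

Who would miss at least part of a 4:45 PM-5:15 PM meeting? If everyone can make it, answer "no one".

Hana: not fully free for 16:45-17:15. Zubin: free for 16:45-17:15. Elena: not fully free for 16:45-17:15.

Elena, Hana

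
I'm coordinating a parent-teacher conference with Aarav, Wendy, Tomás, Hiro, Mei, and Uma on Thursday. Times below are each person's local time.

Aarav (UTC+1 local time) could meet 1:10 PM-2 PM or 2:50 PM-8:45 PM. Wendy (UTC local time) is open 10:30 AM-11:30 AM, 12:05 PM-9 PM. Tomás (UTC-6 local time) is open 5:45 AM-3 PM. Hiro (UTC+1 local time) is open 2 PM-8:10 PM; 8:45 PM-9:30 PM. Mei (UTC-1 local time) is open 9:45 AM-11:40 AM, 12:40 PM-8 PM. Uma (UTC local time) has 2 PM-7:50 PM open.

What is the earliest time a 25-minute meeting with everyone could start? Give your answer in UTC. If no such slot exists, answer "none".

Aarav in UTC: 12:10-13:00, 13:50-19:45 (subtract 1h to convert from UTC+1).
Wendy in UTC: 10:30-11:30, 12:05-21:00.
Tomás in UTC: 11:45-21:00 (add 6h to convert from UTC-6).
Hiro in UTC: 13:00-19:10, 19:45-20:30 (subtract 1h to convert from UTC+1).
Mei in UTC: 10:45-12:40, 13:40-21:00 (add 1h to convert from UTC-1).
Uma in UTC: 14:00-19:50.
Aarav ∩ Wendy: 12:10-13:00, 13:50-19:45.
Aarav ∩ Wendy ∩ Tomás: 12:10-13:00, 13:50-19:45.
Aarav ∩ Wendy ∩ Tomás ∩ Hiro: 13:50-19:10.
Aarav ∩ Wendy ∩ Tomás ∩ Hiro ∩ Mei: 13:50-19:10.
Aarav ∩ Wendy ∩ Tomás ∩ Hiro ∩ Mei ∩ Uma: 14:00-19:10.
So the common availability across everyone is 14:00-19:10.
The first common window of at least 25 minutes is 14:00-19:10, so the earliest start is 14:00.

14:00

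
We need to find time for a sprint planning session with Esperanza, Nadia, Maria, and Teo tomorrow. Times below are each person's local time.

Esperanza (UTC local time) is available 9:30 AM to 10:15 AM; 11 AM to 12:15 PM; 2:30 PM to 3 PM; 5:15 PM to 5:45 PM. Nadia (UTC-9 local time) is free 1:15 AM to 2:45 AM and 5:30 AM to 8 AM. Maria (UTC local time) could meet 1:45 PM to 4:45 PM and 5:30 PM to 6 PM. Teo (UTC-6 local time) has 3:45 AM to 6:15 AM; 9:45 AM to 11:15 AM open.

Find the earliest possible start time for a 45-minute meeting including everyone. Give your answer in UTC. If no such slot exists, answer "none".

none

Esperanza in UTC: 09:30-10:15, 11:00-12:15, 14:30-15:00, 17:15-17:45.
Nadia in UTC: 10:15-11:45, 14:30-17:00 (add 9h to convert from UTC-9).
Maria in UTC: 13:45-16:45, 17:30-18:00.
Teo in UTC: 09:45-12:15, 15:45-17:15 (add 6h to convert from UTC-6).
Esperanza ∩ Nadia: 11:00-11:45, 14:30-15:00.
Esperanza ∩ Nadia ∩ Maria: 14:30-15:00.
Esperanza ∩ Nadia ∩ Maria ∩ Teo: ∅.
There is no time when everyone is free.
No common window is at least 45 minutes long.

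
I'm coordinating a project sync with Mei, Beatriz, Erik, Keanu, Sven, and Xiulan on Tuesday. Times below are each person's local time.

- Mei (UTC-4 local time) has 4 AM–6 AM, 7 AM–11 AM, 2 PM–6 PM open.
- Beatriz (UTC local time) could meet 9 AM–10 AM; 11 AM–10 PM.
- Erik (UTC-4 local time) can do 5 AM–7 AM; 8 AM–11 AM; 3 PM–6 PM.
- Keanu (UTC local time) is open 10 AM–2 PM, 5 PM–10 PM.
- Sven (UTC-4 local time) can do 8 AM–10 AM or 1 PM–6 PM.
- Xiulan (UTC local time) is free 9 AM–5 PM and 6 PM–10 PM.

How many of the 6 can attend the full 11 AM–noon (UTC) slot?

Mei in UTC: 08:00-10:00, 11:00-15:00, 18:00-22:00 (add 4h to convert from UTC-4).
Beatriz in UTC: 09:00-10:00, 11:00-22:00.
Erik in UTC: 09:00-11:00, 12:00-15:00, 19:00-22:00 (add 4h to convert from UTC-4).
Keanu in UTC: 10:00-14:00, 17:00-22:00.
Sven in UTC: 12:00-14:00, 17:00-22:00 (add 4h to convert from UTC-4).
Xiulan in UTC: 09:00-17:00, 18:00-22:00.
Mei, Beatriz, Keanu, and Xiulan can make the full 11:00-12:00 slot — that's 4.

4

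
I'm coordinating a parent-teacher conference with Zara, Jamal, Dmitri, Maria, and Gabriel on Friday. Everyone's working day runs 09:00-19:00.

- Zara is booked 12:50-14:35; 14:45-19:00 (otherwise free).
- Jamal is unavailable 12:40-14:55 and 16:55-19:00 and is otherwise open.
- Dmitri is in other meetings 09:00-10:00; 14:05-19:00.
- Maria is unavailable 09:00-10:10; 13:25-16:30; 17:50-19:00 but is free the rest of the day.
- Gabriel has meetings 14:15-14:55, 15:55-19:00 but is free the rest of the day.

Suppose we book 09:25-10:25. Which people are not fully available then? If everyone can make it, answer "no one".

Zara free: 09:00-12:50, 14:35-14:45 (invert busy blocks within the working day).
Jamal free: 09:00-12:40, 14:55-16:55 (invert busy blocks within the working day).
Dmitri free: 10:00-14:05 (invert busy blocks within the working day).
Maria free: 10:10-13:25, 16:30-17:50 (invert busy blocks within the working day).
Gabriel free: 09:00-14:15, 14:55-15:55 (invert busy blocks within the working day).
Zara: free for 09:25-10:25. Jamal: free for 09:25-10:25. Dmitri: not fully free for 09:25-10:25. Maria: not fully free for 09:25-10:25. Gabriel: free for 09:25-10:25.

Dmitri, Maria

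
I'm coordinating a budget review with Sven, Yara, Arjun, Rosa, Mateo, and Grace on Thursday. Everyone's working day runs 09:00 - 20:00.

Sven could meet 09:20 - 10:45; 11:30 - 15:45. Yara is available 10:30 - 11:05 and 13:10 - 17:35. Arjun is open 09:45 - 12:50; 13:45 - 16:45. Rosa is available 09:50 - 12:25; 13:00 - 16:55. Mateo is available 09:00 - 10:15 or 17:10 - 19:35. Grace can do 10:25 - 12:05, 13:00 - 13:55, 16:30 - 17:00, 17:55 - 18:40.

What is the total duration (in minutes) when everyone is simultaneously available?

Sven ∩ Yara: 10:30-10:45, 13:10-15:45.
Sven ∩ Yara ∩ Arjun: 10:30-10:45, 13:45-15:45.
Sven ∩ Yara ∩ Arjun ∩ Rosa: 10:30-10:45, 13:45-15:45.
Sven ∩ Yara ∩ Arjun ∩ Rosa ∩ Mateo: ∅.
Sven ∩ Yara ∩ Arjun ∩ Rosa ∩ Mateo ∩ Grace: ∅.
There is no time when everyone is free.
There is no common window, so the total is 0 minutes.

0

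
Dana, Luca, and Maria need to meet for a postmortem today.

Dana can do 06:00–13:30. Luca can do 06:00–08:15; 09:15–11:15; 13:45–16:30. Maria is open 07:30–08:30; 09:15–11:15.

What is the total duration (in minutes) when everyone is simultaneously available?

Dana ∩ Luca: 06:00-08:15, 09:15-11:15.
Dana ∩ Luca ∩ Maria: 07:30-08:15, 09:15-11:15.
Summing the common windows: 45 + 120 = 165 minutes.

165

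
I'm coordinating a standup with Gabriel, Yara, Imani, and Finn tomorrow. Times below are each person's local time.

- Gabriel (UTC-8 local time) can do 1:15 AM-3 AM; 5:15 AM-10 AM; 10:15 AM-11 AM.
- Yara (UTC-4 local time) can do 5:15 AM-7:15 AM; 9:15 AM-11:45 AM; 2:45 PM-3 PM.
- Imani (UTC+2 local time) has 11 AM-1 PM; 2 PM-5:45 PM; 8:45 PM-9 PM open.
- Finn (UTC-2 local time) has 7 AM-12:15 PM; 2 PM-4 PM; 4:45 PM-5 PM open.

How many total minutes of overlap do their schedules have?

180

Gabriel in UTC: 09:15-11:00, 13:15-18:00, 18:15-19:00 (add 8h to convert from UTC-8).
Yara in UTC: 09:15-11:15, 13:15-15:45, 18:45-19:00 (add 4h to convert from UTC-4).
Imani in UTC: 09:00-11:00, 12:00-15:45, 18:45-19:00 (subtract 2h to convert from UTC+2).
Finn in UTC: 09:00-14:15, 16:00-18:00, 18:45-19:00 (add 2h to convert from UTC-2).
Gabriel ∩ Yara: 09:15-11:00, 13:15-15:45, 18:45-19:00.
Gabriel ∩ Yara ∩ Imani: 09:15-11:00, 13:15-15:45, 18:45-19:00.
Gabriel ∩ Yara ∩ Imani ∩ Finn: 09:15-11:00, 13:15-14:15, 18:45-19:00.
Summing the common windows: 105 + 60 + 15 = 180 minutes.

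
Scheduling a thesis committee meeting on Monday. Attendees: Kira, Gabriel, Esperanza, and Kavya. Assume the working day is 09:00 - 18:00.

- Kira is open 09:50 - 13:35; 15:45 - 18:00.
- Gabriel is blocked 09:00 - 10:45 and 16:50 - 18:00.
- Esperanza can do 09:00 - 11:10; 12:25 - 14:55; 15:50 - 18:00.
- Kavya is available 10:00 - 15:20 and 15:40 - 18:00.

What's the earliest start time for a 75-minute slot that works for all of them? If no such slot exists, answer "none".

none

Kira free: 09:50-13:35, 15:45-18:00.
Gabriel free: 10:45-16:50 (invert busy blocks within the working day).
Esperanza free: 09:00-11:10, 12:25-14:55, 15:50-18:00.
Kavya free: 10:00-15:20, 15:40-18:00.
Kira ∩ Gabriel: 10:45-13:35, 15:45-16:50.
Kira ∩ Gabriel ∩ Esperanza: 10:45-11:10, 12:25-13:35, 15:50-16:50.
Kira ∩ Gabriel ∩ Esperanza ∩ Kavya: 10:45-11:10, 12:25-13:35, 15:50-16:50.
No common window is at least 75 minutes long.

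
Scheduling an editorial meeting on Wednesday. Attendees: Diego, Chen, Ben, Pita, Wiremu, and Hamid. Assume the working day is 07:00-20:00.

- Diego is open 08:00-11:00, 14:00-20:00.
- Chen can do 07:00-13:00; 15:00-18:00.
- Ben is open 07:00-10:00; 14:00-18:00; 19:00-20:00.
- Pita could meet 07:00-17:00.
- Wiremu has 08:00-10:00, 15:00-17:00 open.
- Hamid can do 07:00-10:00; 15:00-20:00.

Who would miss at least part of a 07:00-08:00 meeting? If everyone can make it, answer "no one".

Diego: not fully free for 07:00-08:00. Chen: free for 07:00-08:00. Ben: free for 07:00-08:00. Pita: free for 07:00-08:00. Wiremu: not fully free for 07:00-08:00. Hamid: free for 07:00-08:00.

Diego, Wiremu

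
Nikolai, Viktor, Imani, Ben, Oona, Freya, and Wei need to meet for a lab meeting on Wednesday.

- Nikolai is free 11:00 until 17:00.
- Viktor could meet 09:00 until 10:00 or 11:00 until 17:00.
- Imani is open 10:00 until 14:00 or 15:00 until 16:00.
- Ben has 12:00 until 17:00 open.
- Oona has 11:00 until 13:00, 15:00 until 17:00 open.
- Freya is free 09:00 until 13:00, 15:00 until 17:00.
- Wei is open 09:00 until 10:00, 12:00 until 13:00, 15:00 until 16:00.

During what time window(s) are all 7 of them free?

Nikolai ∩ Viktor: 11:00-17:00.
Nikolai ∩ Viktor ∩ Imani: 11:00-14:00, 15:00-16:00.
Nikolai ∩ Viktor ∩ Imani ∩ Ben: 12:00-14:00, 15:00-16:00.
Nikolai ∩ Viktor ∩ Imani ∩ Ben ∩ Oona: 12:00-13:00, 15:00-16:00.
Nikolai ∩ Viktor ∩ Imani ∩ Ben ∩ Oona ∩ Freya: 12:00-13:00, 15:00-16:00.
Nikolai ∩ Viktor ∩ Imani ∩ Ben ∩ Oona ∩ Freya ∩ Wei: 12:00-13:00, 15:00-16:00.

12:00-13:00, 15:00-16:00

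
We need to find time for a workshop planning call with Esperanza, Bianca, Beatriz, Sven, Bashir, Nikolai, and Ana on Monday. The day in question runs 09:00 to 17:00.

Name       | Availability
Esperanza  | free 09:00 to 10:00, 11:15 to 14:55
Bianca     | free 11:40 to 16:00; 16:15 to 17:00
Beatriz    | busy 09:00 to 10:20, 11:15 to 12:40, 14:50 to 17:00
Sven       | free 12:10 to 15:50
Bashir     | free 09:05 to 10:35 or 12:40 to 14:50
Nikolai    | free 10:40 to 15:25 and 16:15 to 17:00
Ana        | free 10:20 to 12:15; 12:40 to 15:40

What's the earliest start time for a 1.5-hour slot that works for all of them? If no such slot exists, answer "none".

Esperanza free: 09:00-10:00, 11:15-14:55.
Bianca free: 11:40-16:00, 16:15-17:00.
Beatriz free: 10:20-11:15, 12:40-14:50 (invert busy blocks within the working day).
Sven free: 12:10-15:50.
Bashir free: 09:05-10:35, 12:40-14:50.
Nikolai free: 10:40-15:25, 16:15-17:00.
Ana free: 10:20-12:15, 12:40-15:40.
Esperanza ∩ Bianca: 11:40-14:55.
Esperanza ∩ Bianca ∩ Beatriz: 12:40-14:50.
Esperanza ∩ Bianca ∩ Beatriz ∩ Sven: 12:40-14:50.
Esperanza ∩ Bianca ∩ Beatriz ∩ Sven ∩ Bashir: 12:40-14:50.
Esperanza ∩ Bianca ∩ Beatriz ∩ Sven ∩ Bashir ∩ Nikolai: 12:40-14:50.
Esperanza ∩ Bianca ∩ Beatriz ∩ Sven ∩ Bashir ∩ Nikolai ∩ Ana: 12:40-14:50.
Those are the intersection windows.
The first common window of at least 90 minutes is 12:40-14:50, so the earliest start is 12:40.

12:40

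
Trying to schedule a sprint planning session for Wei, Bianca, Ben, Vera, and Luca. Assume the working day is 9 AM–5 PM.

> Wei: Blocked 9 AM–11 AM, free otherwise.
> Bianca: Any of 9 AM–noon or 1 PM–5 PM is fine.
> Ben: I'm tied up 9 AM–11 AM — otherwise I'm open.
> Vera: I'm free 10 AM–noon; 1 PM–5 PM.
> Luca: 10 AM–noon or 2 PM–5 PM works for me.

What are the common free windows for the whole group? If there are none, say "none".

11:00-12:00, 14:00-17:00

Wei free: 11:00-17:00 (invert busy blocks within the working day).
Bianca free: 09:00-12:00, 13:00-17:00.
Ben free: 11:00-17:00 (invert busy blocks within the working day).
Vera free: 10:00-12:00, 13:00-17:00.
Luca free: 10:00-12:00, 14:00-17:00.
Wei ∩ Bianca: 11:00-12:00, 13:00-17:00.
Wei ∩ Bianca ∩ Ben: 11:00-12:00, 13:00-17:00.
Wei ∩ Bianca ∩ Ben ∩ Vera: 11:00-12:00, 13:00-17:00.
Wei ∩ Bianca ∩ Ben ∩ Vera ∩ Luca: 11:00-12:00, 14:00-17:00.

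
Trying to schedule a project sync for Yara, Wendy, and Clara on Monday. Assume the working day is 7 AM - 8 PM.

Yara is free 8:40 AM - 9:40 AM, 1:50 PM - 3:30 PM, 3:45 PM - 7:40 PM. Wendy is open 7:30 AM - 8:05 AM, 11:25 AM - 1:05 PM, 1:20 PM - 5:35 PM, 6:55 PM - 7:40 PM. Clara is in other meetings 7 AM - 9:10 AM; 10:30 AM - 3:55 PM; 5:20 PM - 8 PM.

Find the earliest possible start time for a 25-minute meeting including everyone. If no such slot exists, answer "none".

Yara free: 08:40-09:40, 13:50-15:30, 15:45-19:40.
Wendy free: 07:30-08:05, 11:25-13:05, 13:20-17:35, 18:55-19:40.
Clara free: 09:10-10:30, 15:55-17:20 (invert busy blocks within the working day).
Yara ∩ Wendy: 13:50-15:30, 15:45-17:35, 18:55-19:40.
Yara ∩ Wendy ∩ Clara: 15:55-17:20.
So the common availability across everyone is 15:55-17:20.
The first common window of at least 25 minutes is 15:55-17:20, so the earliest start is 15:55.

15:55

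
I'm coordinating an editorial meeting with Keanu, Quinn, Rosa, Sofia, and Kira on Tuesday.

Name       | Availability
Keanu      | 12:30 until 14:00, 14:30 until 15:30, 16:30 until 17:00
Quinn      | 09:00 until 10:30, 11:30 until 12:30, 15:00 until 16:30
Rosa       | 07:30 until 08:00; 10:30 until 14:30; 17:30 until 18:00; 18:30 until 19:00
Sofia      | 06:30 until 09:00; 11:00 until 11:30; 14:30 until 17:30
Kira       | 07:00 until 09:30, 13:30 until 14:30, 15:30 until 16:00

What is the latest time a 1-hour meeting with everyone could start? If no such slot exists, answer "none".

none

Keanu ∩ Quinn: 15:00-15:30.
Keanu ∩ Quinn ∩ Rosa: ∅.
Keanu ∩ Quinn ∩ Rosa ∩ Sofia: ∅.
Keanu ∩ Quinn ∩ Rosa ∩ Sofia ∩ Kira: ∅.
There is no time when everyone is free.
No common window is at least 60 minutes long.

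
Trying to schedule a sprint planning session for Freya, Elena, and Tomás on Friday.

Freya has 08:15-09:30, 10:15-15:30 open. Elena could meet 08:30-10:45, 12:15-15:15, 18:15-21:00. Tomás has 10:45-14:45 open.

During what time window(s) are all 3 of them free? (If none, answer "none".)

Freya ∩ Elena: 08:30-09:30, 10:15-10:45, 12:15-15:15.
Freya ∩ Elena ∩ Tomás: 12:15-14:45.

12:15-14:45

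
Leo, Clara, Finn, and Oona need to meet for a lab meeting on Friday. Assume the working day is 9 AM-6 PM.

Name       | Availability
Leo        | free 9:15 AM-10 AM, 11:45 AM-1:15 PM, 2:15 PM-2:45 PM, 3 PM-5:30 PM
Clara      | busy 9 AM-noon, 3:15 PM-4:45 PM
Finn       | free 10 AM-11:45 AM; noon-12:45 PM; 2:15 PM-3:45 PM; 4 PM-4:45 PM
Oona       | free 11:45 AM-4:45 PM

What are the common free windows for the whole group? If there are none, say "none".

12:00-12:45, 14:15-14:45, 15:00-15:15

Leo free: 09:15-10:00, 11:45-13:15, 14:15-14:45, 15:00-17:30.
Clara free: 12:00-15:15, 16:45-18:00 (invert busy blocks within the working day).
Finn free: 10:00-11:45, 12:00-12:45, 14:15-15:45, 16:00-16:45.
Oona free: 11:45-16:45.
Leo ∩ Clara: 12:00-13:15, 14:15-14:45, 15:00-15:15, 16:45-17:30.
Leo ∩ Clara ∩ Finn: 12:00-12:45, 14:15-14:45, 15:00-15:15.
Leo ∩ Clara ∩ Finn ∩ Oona: 12:00-12:45, 14:15-14:45, 15:00-15:15.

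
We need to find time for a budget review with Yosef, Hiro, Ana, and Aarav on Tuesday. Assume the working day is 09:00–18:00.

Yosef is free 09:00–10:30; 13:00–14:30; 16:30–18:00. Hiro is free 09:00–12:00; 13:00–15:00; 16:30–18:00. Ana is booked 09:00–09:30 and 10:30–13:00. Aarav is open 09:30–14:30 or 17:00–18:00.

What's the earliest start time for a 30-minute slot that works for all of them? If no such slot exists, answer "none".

Yosef free: 09:00-10:30, 13:00-14:30, 16:30-18:00.
Hiro free: 09:00-12:00, 13:00-15:00, 16:30-18:00.
Ana free: 09:30-10:30, 13:00-18:00 (invert busy blocks within the working day).
Aarav free: 09:30-14:30, 17:00-18:00.
Yosef ∩ Hiro: 09:00-10:30, 13:00-14:30, 16:30-18:00.
Yosef ∩ Hiro ∩ Ana: 09:30-10:30, 13:00-14:30, 16:30-18:00.
Yosef ∩ Hiro ∩ Ana ∩ Aarav: 09:30-10:30, 13:00-14:30, 17:00-18:00.
The first common window of at least 30 minutes is 09:30-10:30, so the earliest start is 09:30.

09:30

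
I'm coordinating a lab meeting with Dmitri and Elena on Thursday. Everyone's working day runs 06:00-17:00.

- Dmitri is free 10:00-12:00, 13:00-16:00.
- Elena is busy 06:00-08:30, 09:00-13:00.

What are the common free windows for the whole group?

Dmitri free: 10:00-12:00, 13:00-16:00.
Elena free: 08:30-09:00, 13:00-17:00 (invert busy blocks within the working day).
Dmitri ∩ Elena: 13:00-16:00.
Those are the intersection windows.

13:00-16:00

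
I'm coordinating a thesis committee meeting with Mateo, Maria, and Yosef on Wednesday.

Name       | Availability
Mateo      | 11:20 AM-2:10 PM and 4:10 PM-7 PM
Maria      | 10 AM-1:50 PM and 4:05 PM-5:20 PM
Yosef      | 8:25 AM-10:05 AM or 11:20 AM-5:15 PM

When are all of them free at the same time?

11:20-13:50, 16:10-17:15

Mateo ∩ Maria: 11:20-13:50, 16:10-17:20.
Mateo ∩ Maria ∩ Yosef: 11:20-13:50, 16:10-17:15.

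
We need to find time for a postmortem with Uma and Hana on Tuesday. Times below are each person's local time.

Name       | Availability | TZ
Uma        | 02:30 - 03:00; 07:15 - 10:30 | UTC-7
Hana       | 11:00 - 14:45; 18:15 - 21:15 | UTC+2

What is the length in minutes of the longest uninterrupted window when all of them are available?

Uma in UTC: 09:30-10:00, 14:15-17:30 (add 7h to convert from UTC-7).
Hana in UTC: 09:00-12:45, 16:15-19:15 (subtract 2h to convert from UTC+2).
Uma ∩ Hana: 09:30-10:00, 16:15-17:30.
The longest is 16:15-17:30 at 75 minutes.

75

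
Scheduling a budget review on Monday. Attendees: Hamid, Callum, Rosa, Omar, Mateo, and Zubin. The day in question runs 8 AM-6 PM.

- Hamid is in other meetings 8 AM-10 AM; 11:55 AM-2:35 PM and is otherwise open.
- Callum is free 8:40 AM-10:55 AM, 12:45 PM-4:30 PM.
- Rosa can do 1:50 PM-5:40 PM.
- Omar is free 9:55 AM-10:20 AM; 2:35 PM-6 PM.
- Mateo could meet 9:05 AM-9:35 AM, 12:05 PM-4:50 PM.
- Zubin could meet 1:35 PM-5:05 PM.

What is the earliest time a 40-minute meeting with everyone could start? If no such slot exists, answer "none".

Hamid free: 10:00-11:55, 14:35-18:00 (invert busy blocks within the working day).
Callum free: 08:40-10:55, 12:45-16:30.
Rosa free: 13:50-17:40.
Omar free: 09:55-10:20, 14:35-18:00.
Mateo free: 09:05-09:35, 12:05-16:50.
Zubin free: 13:35-17:05.
Hamid ∩ Callum: 10:00-10:55, 14:35-16:30.
Hamid ∩ Callum ∩ Rosa: 14:35-16:30.
Hamid ∩ Callum ∩ Rosa ∩ Omar: 14:35-16:30.
Hamid ∩ Callum ∩ Rosa ∩ Omar ∩ Mateo: 14:35-16:30.
Hamid ∩ Callum ∩ Rosa ∩ Omar ∩ Mateo ∩ Zubin: 14:35-16:30.
The first common window of at least 40 minutes is 14:35-16:30, so the earliest start is 14:35.

14:35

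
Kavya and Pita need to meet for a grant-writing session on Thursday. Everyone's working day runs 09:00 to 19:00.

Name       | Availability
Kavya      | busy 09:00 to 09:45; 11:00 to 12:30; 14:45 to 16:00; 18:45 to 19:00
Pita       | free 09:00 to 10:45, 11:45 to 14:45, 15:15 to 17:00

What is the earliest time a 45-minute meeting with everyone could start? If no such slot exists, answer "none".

Kavya free: 09:45-11:00, 12:30-14:45, 16:00-18:45 (invert busy blocks within the working day).
Pita free: 09:00-10:45, 11:45-14:45, 15:15-17:00.
Kavya ∩ Pita: 09:45-10:45, 12:30-14:45, 16:00-17:00.
So the common availability across everyone is 09:45-10:45, 12:30-14:45, 16:00-17:00.
The first common window of at least 45 minutes is 09:45-10:45, so the earliest start is 09:45.

09:45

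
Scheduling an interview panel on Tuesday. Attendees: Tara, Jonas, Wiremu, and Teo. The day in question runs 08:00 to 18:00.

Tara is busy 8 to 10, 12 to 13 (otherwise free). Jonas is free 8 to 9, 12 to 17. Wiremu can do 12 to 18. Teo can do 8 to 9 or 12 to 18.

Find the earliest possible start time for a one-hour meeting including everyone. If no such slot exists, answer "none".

Tara free: 10:00-12:00, 13:00-18:00 (invert busy blocks within the working day).
Jonas free: 08:00-09:00, 12:00-17:00.
Wiremu free: 12:00-18:00.
Teo free: 08:00-09:00, 12:00-18:00.
Tara ∩ Jonas: 13:00-17:00.
Tara ∩ Jonas ∩ Wiremu: 13:00-17:00.
Tara ∩ Jonas ∩ Wiremu ∩ Teo: 13:00-17:00.
The first common window of at least 60 minutes is 13:00-17:00, so the earliest start is 13:00.

13:00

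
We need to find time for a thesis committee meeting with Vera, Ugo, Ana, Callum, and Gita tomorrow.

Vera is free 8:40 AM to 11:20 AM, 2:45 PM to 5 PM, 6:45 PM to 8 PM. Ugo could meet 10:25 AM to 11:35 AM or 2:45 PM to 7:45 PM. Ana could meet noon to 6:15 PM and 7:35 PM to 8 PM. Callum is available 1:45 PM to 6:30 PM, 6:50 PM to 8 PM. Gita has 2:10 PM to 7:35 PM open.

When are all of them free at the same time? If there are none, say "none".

14:45-17:00

Vera ∩ Ugo: 10:25-11:20, 14:45-17:00, 18:45-19:45.
Vera ∩ Ugo ∩ Ana: 14:45-17:00, 19:35-19:45.
Vera ∩ Ugo ∩ Ana ∩ Callum: 14:45-17:00, 19:35-19:45.
Vera ∩ Ugo ∩ Ana ∩ Callum ∩ Gita: 14:45-17:00.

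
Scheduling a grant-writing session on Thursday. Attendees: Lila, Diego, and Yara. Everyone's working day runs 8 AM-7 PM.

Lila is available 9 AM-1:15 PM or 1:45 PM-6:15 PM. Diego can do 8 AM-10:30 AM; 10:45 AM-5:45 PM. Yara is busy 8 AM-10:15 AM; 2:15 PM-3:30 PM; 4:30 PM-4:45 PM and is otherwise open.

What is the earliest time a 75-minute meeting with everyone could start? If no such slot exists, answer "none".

10:45

Lila free: 09:00-13:15, 13:45-18:15.
Diego free: 08:00-10:30, 10:45-17:45.
Yara free: 10:15-14:15, 15:30-16:30, 16:45-19:00 (invert busy blocks within the working day).
Lila ∩ Diego: 09:00-10:30, 10:45-13:15, 13:45-17:45.
Lila ∩ Diego ∩ Yara: 10:15-10:30, 10:45-13:15, 13:45-14:15, 15:30-16:30, 16:45-17:45.
So the common availability across everyone is 10:15-10:30, 10:45-13:15, 13:45-14:15, 15:30-16:30, 16:45-17:45.
The first common window of at least 75 minutes is 10:45-13:15, so the earliest start is 10:45.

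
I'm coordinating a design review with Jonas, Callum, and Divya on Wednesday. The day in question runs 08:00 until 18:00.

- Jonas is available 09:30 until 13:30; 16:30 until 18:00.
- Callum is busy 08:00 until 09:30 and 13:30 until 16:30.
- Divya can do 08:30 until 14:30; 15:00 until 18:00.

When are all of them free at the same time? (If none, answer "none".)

09:30-13:30, 16:30-18:00

Jonas free: 09:30-13:30, 16:30-18:00.
Callum free: 09:30-13:30, 16:30-18:00 (invert busy blocks within the working day).
Divya free: 08:30-14:30, 15:00-18:00.
Jonas ∩ Callum: 09:30-13:30, 16:30-18:00.
Jonas ∩ Callum ∩ Divya: 09:30-13:30, 16:30-18:00.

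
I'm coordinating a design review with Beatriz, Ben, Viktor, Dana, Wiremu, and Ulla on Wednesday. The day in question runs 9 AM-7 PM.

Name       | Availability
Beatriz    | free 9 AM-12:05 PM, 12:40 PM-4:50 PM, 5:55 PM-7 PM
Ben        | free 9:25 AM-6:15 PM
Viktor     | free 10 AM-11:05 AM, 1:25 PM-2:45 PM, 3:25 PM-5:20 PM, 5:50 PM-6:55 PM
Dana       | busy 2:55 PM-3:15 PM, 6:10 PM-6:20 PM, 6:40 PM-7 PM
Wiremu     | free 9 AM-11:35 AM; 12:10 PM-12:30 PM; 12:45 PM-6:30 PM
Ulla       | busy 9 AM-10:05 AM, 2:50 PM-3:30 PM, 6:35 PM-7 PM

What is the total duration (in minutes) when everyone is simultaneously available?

Beatriz free: 09:00-12:05, 12:40-16:50, 17:55-19:00.
Ben free: 09:25-18:15.
Viktor free: 10:00-11:05, 13:25-14:45, 15:25-17:20, 17:50-18:55.
Dana free: 09:00-14:55, 15:15-18:10, 18:20-18:40 (invert busy blocks within the working day).
Wiremu free: 09:00-11:35, 12:10-12:30, 12:45-18:30.
Ulla free: 10:05-14:50, 15:30-18:35 (invert busy blocks within the working day).
Beatriz ∩ Ben: 09:25-12:05, 12:40-16:50, 17:55-18:15.
Beatriz ∩ Ben ∩ Viktor: 10:00-11:05, 13:25-14:45, 15:25-16:50, 17:55-18:15.
Beatriz ∩ Ben ∩ Viktor ∩ Dana: 10:00-11:05, 13:25-14:45, 15:25-16:50, 17:55-18:10.
Beatriz ∩ Ben ∩ Viktor ∩ Dana ∩ Wiremu: 10:00-11:05, 13:25-14:45, 15:25-16:50, 17:55-18:10.
Beatriz ∩ Ben ∩ Viktor ∩ Dana ∩ Wiremu ∩ Ulla: 10:05-11:05, 13:25-14:45, 15:30-16:50, 17:55-18:10.
So the common availability across everyone is 10:05-11:05, 13:25-14:45, 15:30-16:50, 17:55-18:10.
Summing the common windows: 60 + 80 + 80 + 15 = 235 minutes.

235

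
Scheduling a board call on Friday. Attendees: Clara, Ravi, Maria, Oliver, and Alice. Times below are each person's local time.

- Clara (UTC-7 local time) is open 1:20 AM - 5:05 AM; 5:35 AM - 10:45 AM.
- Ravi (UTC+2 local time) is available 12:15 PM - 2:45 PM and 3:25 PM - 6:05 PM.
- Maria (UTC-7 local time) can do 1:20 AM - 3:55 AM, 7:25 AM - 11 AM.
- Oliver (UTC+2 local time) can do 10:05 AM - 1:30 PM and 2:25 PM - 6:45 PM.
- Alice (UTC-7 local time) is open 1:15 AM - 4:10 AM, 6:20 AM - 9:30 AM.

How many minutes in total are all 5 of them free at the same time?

140

Clara in UTC: 08:20-12:05, 12:35-17:45 (add 7h to convert from UTC-7).
Ravi in UTC: 10:15-12:45, 13:25-16:05 (subtract 2h to convert from UTC+2).
Maria in UTC: 08:20-10:55, 14:25-18:00 (add 7h to convert from UTC-7).
Oliver in UTC: 08:05-11:30, 12:25-16:45 (subtract 2h to convert from UTC+2).
Alice in UTC: 08:15-11:10, 13:20-16:30 (add 7h to convert from UTC-7).
Clara ∩ Ravi: 10:15-12:05, 12:35-12:45, 13:25-16:05.
Clara ∩ Ravi ∩ Maria: 10:15-10:55, 14:25-16:05.
Clara ∩ Ravi ∩ Maria ∩ Oliver: 10:15-10:55, 14:25-16:05.
Clara ∩ Ravi ∩ Maria ∩ Oliver ∩ Alice: 10:15-10:55, 14:25-16:05.
Summing the common windows: 40 + 100 = 140 minutes.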